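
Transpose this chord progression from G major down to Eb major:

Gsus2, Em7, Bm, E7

Ebsus2 Cm7 Gm C7

G major down to Eb major is a major third; each chord root moves by that interval while the quality stays the same.
Gsus2: root G down a major third → Eb, giving Ebsus2.
Em7: root E down a major third → C, giving Cm7.
Bm: root B down a major third → G, giving Gm.
E7: root E down a major third → C, giving C7.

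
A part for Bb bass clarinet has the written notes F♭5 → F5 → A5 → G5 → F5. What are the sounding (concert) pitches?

The Bb bass clarinet sounds a major ninth below written, so transpose each written note down a major ninth.
Fb5 becomes Ebb4
F5 becomes Eb4
A5 becomes G4
G5 becomes F4
F5 becomes Eb4

Ebb4 Eb4 G4 F4 Eb4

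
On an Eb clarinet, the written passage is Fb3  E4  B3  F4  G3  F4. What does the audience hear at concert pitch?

Abb3 G4 D4 Ab4 Bb3 Ab4

The Eb clarinet sounds a minor third above written, so transpose each written note up a minor third.
Fb3 gives Abb3
E4 gives G4
B3 gives D4
F4 gives Ab4
G3 gives Bb3
F4 gives Ab4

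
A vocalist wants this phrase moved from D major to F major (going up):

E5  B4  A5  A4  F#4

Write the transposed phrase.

G5 D5 C6 C5 A4

D major to F major up is a minor third, so every note moves up by that interval.
E5 becomes G5
B4 becomes D5
A5 becomes C6
A4 becomes C5
F#4 becomes A4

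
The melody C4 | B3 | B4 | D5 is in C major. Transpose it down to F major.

F3 E3 E4 G4

C major to F major down is a perfect fifth, so every note moves down by that interval.
C4 -> F3
B3 -> E3
B4 -> E4
D5 -> G4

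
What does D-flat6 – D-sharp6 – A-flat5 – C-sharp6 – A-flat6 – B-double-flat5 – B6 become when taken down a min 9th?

Db6: a ninth down reaches C, and 13 semitones makes it C5.
D#6 down a minor ninth is C##5.
A minor ninth down from Ab5 gives G4.
C#6: a ninth down reaches B, and 13 semitones makes it B#4.
A minor ninth down from Ab6 gives G5.
Bbb5: a ninth down reaches A, and 13 semitones makes it Ab4.
B6: a ninth down reaches A, and 13 semitones makes it A#5.

C5 C##5 G4 B#4 G5 Ab4 A#5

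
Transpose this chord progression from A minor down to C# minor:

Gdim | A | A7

A minor down to C# minor is a minor sixth; each chord root moves by that interval while the quality stays the same.
Gdim: root G down a minor sixth → B, giving Bdim.
A: root A down a minor sixth → C#, giving C#.
A7: root A down a minor sixth → C#, giving C#7.

Bdim C# C#7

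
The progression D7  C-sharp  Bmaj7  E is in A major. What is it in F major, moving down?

Bb7 A Gmaj7 C

A major down to F major is a major third; each chord root moves by that interval while the quality stays the same.
D7: root D down a major third → Bb, giving Bb7.
C-sharp: root C-sharp down a major third → A, giving A.
Bmaj7: root B down a major third → G, giving Gmaj7.
E: root E down a major third → C, giving C.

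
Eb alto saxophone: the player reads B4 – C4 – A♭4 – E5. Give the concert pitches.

D4 Eb3 Cb4 G4

Written C4 on the Eb alto saxophone sounds as Eb3, a major sixth lower; apply that shift to every note.
B4 becomes D4
C4 becomes Eb3
Ab4 becomes Cb4
E5 becomes G4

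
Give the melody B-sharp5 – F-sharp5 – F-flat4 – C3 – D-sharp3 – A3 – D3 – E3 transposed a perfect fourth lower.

F##5 C#5 Cb4 G2 A#2 E3 A2 B2

B#5 down a perfect fourth is F##5.
A perfect fourth down from F#5 gives C#5.
A perfect fourth down from Fb4 gives Cb4.
A perfect fourth down from C3 gives G2.
A perfect fourth down from D#3 gives A#2.
A3 down a perfect fourth is E3.
D3 down a perfect fourth is A2.
E3 down a perfect fourth is B2.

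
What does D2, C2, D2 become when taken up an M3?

F#2 E2 F#2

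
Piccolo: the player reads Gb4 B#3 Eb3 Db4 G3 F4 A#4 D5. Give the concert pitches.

Gb5 B#4 Eb4 Db5 G4 F5 A#5 D6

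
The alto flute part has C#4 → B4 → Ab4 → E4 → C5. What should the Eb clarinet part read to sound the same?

E#3 D#4 C4 G#3 E4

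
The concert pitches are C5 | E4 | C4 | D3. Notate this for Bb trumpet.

Written C4 sounds as Bb3 on the Bb trumpet, so concert pitches are written a major second up.
C5 -> D5
E4 -> F#4
C4 -> D4
D3 -> E3

D5 F#4 D4 E3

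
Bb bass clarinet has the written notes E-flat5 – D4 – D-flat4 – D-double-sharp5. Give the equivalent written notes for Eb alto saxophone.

Bb4 A3 Ab3 A##4

First find concert pitch: the Bb bass clarinet sounds a major ninth below written, so E-flat5 D4 D-flat4 D-double-sharp5 sounds Db4 C3 Cb3 C##4.
Then write for Eb alto saxophone: it sounds a major sixth below written, so the part must be a major sixth above concert.
Db4 → Bb4
C3 → A3
Cb3 → Ab3
C##4 → A##4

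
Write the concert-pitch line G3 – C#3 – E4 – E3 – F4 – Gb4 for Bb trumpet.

A3 D#3 F#4 F#3 G4 Ab4

Written C4 sounds as Bb3 on the Bb trumpet, so concert pitches are written a major second up.
G3 to A3
C#3 to D#3
E4 to F#4
E3 to F#3
F4 to G4
Gb4 to Ab4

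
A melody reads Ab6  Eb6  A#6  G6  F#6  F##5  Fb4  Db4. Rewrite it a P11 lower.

Ab6 to Eb5
Eb6 to Bb4
A#6 to E#5
G6 to D5
F#6 to C#5
F##5 to C##4
Fb4 to Cb3
Db4 to Ab2

Eb5 Bb4 E#5 D5 C#5 C##4 Cb3 Ab2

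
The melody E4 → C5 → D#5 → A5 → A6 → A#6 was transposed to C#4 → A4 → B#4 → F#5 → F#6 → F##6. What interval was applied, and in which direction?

From E4 to C#4 is 3 letter names — a third of some quality.
C#4 to E4 is 3 semitones, which makes it a minor third; the second version is lower, so the direction is down.
Checking another pair — A#6 → F##6 — gives the same interval.

down a minor third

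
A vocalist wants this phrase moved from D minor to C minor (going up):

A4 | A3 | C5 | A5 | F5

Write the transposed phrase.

D minor to C minor up is a minor seventh, so every note moves up by that interval.
A4 → G5
A3 → G4
C5 → Bb5
A5 → G6
F5 → Eb6

G5 G4 Bb5 G6 Eb6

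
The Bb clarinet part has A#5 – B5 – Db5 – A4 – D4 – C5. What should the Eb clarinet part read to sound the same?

E#5 F#5 Ab4 E4 A3 G4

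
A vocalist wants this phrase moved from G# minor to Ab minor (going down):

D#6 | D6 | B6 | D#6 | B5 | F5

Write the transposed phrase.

Eb5 Ebb5 Cb6 Eb5 Cb5 Gbb4

G# minor to Ab minor down is an augmented seventh, so every note moves down by that interval.
D#6 becomes Eb5
D6 becomes Ebb5
B6 becomes Cb6
D#6 becomes Eb5
B5 becomes Cb5
F5 becomes Gbb4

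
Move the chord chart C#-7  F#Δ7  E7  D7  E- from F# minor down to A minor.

F# minor down to A minor is a major sixth; each chord root moves by that interval while the quality stays the same.
C#-7: root C# down a major sixth → E, giving E-7.
F#Δ7: root F# down a major sixth → A, giving AΔ7.
E7: root E down a major sixth → G, giving G7.
D7: root D down a major sixth → F, giving F7.
E-: root E down a major sixth → G, giving G-.

E-7 AΔ7 G7 F7 G-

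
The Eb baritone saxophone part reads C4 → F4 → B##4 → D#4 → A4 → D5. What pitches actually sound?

Eb2 Ab2 D##3 F#2 C3 F3

Written C4 on the Eb baritone saxophone sounds as Eb2, a major thirteenth lower; apply that shift to every note.
C4 to Eb2
F4 to Ab2
B##4 to D##3
D#4 to F#2
A4 to C3
D5 to F3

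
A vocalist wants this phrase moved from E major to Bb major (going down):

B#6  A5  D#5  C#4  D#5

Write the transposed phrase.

E major to Bb major down is an augmented fourth, so every note moves down by that interval.
B#6 becomes F#6
A5 becomes Eb5
D#5 becomes A4
C#4 becomes G3
D#5 becomes A4

F#6 Eb5 A4 G3 A4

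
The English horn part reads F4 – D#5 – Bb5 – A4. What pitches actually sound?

Bb3 G#4 Eb5 D4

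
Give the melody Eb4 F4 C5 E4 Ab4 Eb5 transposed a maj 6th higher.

Eb4 up a major sixth is C5.
F4: a sixth up reaches D, and 9 semitones makes it D5.
A major sixth up from C5 gives A5.
E4 up a major sixth is C#5.
Ab4 up a major sixth is F5.
Eb5: a sixth up reaches C, and 9 semitones makes it C6.

C5 D5 A5 C#5 F5 C6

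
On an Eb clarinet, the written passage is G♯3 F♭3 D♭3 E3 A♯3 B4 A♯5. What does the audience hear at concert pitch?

B3 Abb3 Fb3 G3 C#4 D5 C#6

Written C4 on the Eb clarinet sounds as Eb4, a minor third higher; apply that shift to every note.
G#3 to B3
Fb3 to Abb3
Db3 to Fb3
E3 to G3
A#3 to C#4
B4 to D5
A#5 to C#6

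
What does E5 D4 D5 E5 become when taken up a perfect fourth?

E5: a fourth up reaches A, and 5 semitones makes it A5.
D4 up a perfect fourth is G4.
D5 up a perfect fourth is G5.
E5 up a perfect fourth is A5.

A5 G4 G5 A5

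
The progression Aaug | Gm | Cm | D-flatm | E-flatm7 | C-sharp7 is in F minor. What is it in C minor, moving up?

F minor up to C minor is a perfect fifth; each chord root moves by that interval while the quality stays the same.
Aaug: root A up a perfect fifth → E, giving Eaug.
Gm: root G up a perfect fifth → D, giving Dm.
Cm: root C up a perfect fifth → G, giving Gm.
D-flatm: root D-flat up a perfect fifth → Ab, giving Abm.
E-flatm7: root E-flat up a perfect fifth → Bb, giving Bbm7.
C-sharp7: root C-sharp up a perfect fifth → G#, giving G#7.

Eaug Dm Gm Abm Bbm7 G#7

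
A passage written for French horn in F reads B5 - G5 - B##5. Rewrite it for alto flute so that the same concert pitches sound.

A5 F5 A##5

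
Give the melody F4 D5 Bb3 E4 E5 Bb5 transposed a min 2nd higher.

F4 -> Gb4
D5 -> Eb5
Bb3 -> Cb4
E4 -> F4
E5 -> F5
Bb5 -> Cb6

Gb4 Eb5 Cb4 F4 F5 Cb6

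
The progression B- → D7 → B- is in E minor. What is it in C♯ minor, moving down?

G#- B7 G#-

E minor down to C♯ minor is a minor third; each chord root moves by that interval while the quality stays the same.
B-: root B down a minor third → G#, giving G#-.
D7: root D down a minor third → B, giving B7.
B-: root B down a minor third → G#, giving G#-.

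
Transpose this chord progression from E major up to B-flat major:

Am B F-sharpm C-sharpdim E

E major up to B-flat major is a diminished fifth; each chord root moves by that interval while the quality stays the same.
Am: root A up a diminished fifth → Eb, giving Ebm.
B: root B up a diminished fifth → F, giving F.
F-sharpm: root F-sharp up a diminished fifth → C, giving Cm.
C-sharpdim: root C-sharp up a diminished fifth → G, giving Gdim.
E: root E up a diminished fifth → Bb, giving Bb.

Ebm F Cm Gdim Bb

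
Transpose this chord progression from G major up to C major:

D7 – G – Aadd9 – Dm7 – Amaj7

G major up to C major is a perfect fourth; each chord root moves by that interval while the quality stays the same.
D7: root D up a perfect fourth → G, giving G7.
G: root G up a perfect fourth → C, giving C.
Aadd9: root A up a perfect fourth → D, giving Dadd9.
Dm7: root D up a perfect fourth → G, giving Gm7.
Amaj7: root A up a perfect fourth → D, giving Dmaj7.

G7 C Dadd9 Gm7 Dmaj7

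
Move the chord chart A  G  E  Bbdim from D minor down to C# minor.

D minor down to C# minor is a minor second; each chord root moves by that interval while the quality stays the same.
A: root A down a minor second → G#, giving G#.
G: root G down a minor second → F#, giving F#.
E: root E down a minor second → D#, giving D#.
Bbdim: root Bb down a minor second → A, giving Adim.

G# F# D# Adim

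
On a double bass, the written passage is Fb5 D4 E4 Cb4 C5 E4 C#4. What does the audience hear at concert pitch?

The double bass sounds a perfect octave below written, so transpose each written note down a perfect octave.
Fb5 to Fb4
D4 to D3
E4 to E3
Cb4 to Cb3
C5 to C4
E4 to E3
C#4 to C#3

Fb4 D3 E3 Cb3 C4 E3 C#3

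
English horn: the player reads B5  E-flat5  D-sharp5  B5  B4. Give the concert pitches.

Written C4 on the English horn sounds as F3, a perfect fifth lower; apply that shift to every note.
B5 gives E5
Eb5 gives Ab4
D#5 gives G#4
B5 gives E5
B4 gives E4

E5 Ab4 G#4 E5 E4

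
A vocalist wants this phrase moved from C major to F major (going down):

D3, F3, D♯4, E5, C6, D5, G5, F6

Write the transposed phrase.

C major to F major down is a perfect fifth, so every note moves down by that interval.
D3 becomes G2
F3 becomes Bb2
D#4 becomes G#3
E5 becomes A4
C6 becomes F5
D5 becomes G4
G5 becomes C5
F6 becomes Bb5

G2 Bb2 G#3 A4 F5 G4 C5 Bb5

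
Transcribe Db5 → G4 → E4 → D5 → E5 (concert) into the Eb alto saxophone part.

The Eb alto saxophone sounds a major sixth below written, so the written part must be a major sixth above concert — transpose each note up.
Db5 -> Bb5
G4 -> E5
E4 -> C#5
D5 -> B5
E5 -> C#6

Bb5 E5 C#5 B5 C#6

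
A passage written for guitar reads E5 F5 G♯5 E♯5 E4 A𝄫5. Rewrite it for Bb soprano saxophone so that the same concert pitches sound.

First find concert pitch: the guitar sounds a perfect octave below written, so E5 F5 G♯5 E♯5 E4 A𝄫5 sounds E4 F4 G#4 E#4 E3 Abb4.
Then write for Bb soprano saxophone: it sounds a major second below written, so the part must be a major second above concert.
E4 → F#4
F4 → G4
G#4 → A#4
E#4 → F##4
E3 → F#3
Abb4 → Bbb4

F#4 G4 A#4 F##4 F#3 Bbb4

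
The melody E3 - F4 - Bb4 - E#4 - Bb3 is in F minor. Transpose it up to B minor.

From F up to B is an augmented fourth; apply that to each pitch.
E3 → A#3
F4 → B4
Bb4 → E5
E#4 → A##4
Bb3 → E4

A#3 B4 E5 A##4 E4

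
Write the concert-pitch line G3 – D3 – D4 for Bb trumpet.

A3 E3 E4

Written C4 sounds as Bb3 on the Bb trumpet, so concert pitches are written a major second up.
G3 gives A3
D3 gives E3
D4 gives E4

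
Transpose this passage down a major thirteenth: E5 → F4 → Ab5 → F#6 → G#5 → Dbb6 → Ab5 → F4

G3 Ab2 Cb4 A4 B3 Fbb4 Cb4 Ab2

A major thirteenth down from E5 gives G3.
A major thirteenth down from F4 gives Ab2.
Ab5 down a major thirteenth is Cb4.
A major thirteenth down from F#6 gives A4.
G#5: a thirteenth down reaches B, and 21 semitones makes it B3.
A major thirteenth down from Dbb6 gives Fbb4.
A major thirteenth down from Ab5 gives Cb4.
A major thirteenth down from F4 gives Ab2.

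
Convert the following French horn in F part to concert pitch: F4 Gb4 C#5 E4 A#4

Written C4 on the French horn in F sounds as F3, a perfect fifth lower; apply that shift to every note.
F4 to Bb3
Gb4 to Cb4
C#5 to F#4
E4 to A3
A#4 to D#4

Bb3 Cb4 F#4 A3 D#4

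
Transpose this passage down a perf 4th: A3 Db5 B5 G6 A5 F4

E3 Ab4 F#5 D6 E5 C4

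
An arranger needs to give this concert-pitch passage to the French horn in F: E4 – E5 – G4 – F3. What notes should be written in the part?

B4 B5 D5 C4

The French horn in F sounds a perfect fifth below written, so the written part must be a perfect fifth above concert — transpose each note up.
E4 to B4
E5 to B5
G4 to D5
F3 to C4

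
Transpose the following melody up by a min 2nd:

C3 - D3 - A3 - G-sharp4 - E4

Db3 Eb3 Bb3 A4 F4

C3 to Db3
D3 to Eb3
A3 to Bb3
G#4 to A4
E4 to F4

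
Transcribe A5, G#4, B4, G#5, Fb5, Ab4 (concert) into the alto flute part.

D6 C#5 E5 C#6 Bbb5 Db5

Written C4 sounds as G3 on the alto flute, so concert pitches are written a perfect fourth up.
A5 gives D6
G#4 gives C#5
B4 gives E5
G#5 gives C#6
Fb5 gives Bbb5
Ab4 gives Db5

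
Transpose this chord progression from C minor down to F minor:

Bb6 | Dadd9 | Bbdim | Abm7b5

Eb6 Gadd9 Ebdim Dbm7b5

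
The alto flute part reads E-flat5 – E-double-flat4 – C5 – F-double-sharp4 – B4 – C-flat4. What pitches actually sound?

Bb4 Bbb3 G4 C##4 F#4 Gb3

The alto flute sounds a perfect fourth below written, so transpose each written note down a perfect fourth.
Eb5 → Bb4
Ebb4 → Bbb3
C5 → G4
F##4 → C##4
B4 → F#4
Cb4 → Gb3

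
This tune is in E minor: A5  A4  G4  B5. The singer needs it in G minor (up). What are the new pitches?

E minor to G minor up is a minor third, so every note moves up by that interval.
A5 becomes C6
A4 becomes C5
G4 becomes Bb4
B5 becomes D6

C6 C5 Bb4 D6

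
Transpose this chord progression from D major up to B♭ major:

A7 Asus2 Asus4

D major up to B♭ major is a minor sixth; each chord root moves by that interval while the quality stays the same.
A7: root A up a minor sixth → F, giving F7.
Asus2: root A up a minor sixth → F, giving Fsus2.
Asus4: root A up a minor sixth → F, giving Fsus4.

F7 Fsus2 Fsus4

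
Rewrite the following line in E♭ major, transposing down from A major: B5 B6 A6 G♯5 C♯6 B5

F5 F6 Eb6 D5 G5 F5

From A down to E♭ is an augmented fourth; apply that to each pitch.
B5 -> F5
B6 -> F6
A6 -> Eb6
G#5 -> D5
C#6 -> G5
B5 -> F5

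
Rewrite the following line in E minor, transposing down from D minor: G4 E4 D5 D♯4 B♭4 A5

A3 F#3 E4 E#3 C4 B4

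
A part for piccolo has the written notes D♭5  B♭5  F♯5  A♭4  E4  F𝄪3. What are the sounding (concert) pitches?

The piccolo sounds a perfect octave above written, so transpose each written note up a perfect octave.
Db5 gives Db6
Bb5 gives Bb6
F#5 gives F#6
Ab4 gives Ab5
E4 gives E5
F##3 gives F##4

Db6 Bb6 F#6 Ab5 E5 F##4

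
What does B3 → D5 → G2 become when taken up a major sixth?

G#4 B5 E3

B3: a sixth up reaches G, and 9 semitones makes it G#4.
A major sixth up from D5 gives B5.
G2 up a major sixth is E3.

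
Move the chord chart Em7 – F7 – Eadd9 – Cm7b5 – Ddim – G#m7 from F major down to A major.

F major down to A major is a minor sixth; each chord root moves by that interval while the quality stays the same.
Em7: root E down a minor sixth → G#, giving G#m7.
F7: root F down a minor sixth → A, giving A7.
Eadd9: root E down a minor sixth → G#, giving G#add9.
Cm7b5: root C down a minor sixth → E, giving Em7b5.
Ddim: root D down a minor sixth → F#, giving F#dim.
G#m7: root G# down a minor sixth → B#, giving B#m7.

G#m7 A7 G#add9 Em7b5 F#dim B#m7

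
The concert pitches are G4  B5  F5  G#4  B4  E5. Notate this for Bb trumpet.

A4 C#6 G5 A#4 C#5 F#5

The Bb trumpet sounds a major second below written, so the written part must be a major second above concert — transpose each note up.
G4 becomes A4
B5 becomes C#6
F5 becomes G5
G#4 becomes A#4
B4 becomes C#5
E5 becomes F#5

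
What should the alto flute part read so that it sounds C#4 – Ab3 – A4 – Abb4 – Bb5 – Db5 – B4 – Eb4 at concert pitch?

Written C4 sounds as G3 on the alto flute, so concert pitches are written a perfect fourth up.
C#4 gives F#4
Ab3 gives Db4
A4 gives D5
Abb4 gives Dbb5
Bb5 gives Eb6
Db5 gives Gb5
B4 gives E5
Eb4 gives Ab4

F#4 Db4 D5 Dbb5 Eb6 Gb5 E5 Ab4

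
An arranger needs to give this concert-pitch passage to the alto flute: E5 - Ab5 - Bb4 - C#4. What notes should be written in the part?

A5 Db6 Eb5 F#4

Written C4 sounds as G3 on the alto flute, so concert pitches are written a perfect fourth up.
E5 gives A5
Ab5 gives Db6
Bb4 gives Eb5
C#4 gives F#4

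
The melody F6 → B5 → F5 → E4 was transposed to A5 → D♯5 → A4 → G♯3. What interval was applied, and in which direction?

down a minor sixth

Take the first pair: F6 → A5. F to A spans 6 letter names, so the interval is some kind of sixth.
A5 to F6 is 8 semitones, which makes it a minor sixth; the second version is lower, so the direction is down.
Checking another pair — E4 → G#3 — gives the same interval.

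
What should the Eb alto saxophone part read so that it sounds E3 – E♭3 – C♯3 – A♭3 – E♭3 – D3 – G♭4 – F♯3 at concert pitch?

Written C4 sounds as Eb3 on the Eb alto saxophone, so concert pitches are written a major sixth up.
E3 becomes C#4
Eb3 becomes C4
C#3 becomes A#3
Ab3 becomes F4
Eb3 becomes C4
D3 becomes B3
Gb4 becomes Eb5
F#3 becomes D#4

C#4 C4 A#3 F4 C4 B3 Eb5 D#4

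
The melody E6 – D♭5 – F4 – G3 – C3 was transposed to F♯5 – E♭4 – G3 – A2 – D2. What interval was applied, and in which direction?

From E6 to F#5 is 7 letter names — a seventh of some quality.
F#5 to E6 is 10 semitones, which makes it a minor seventh; the second version is lower, so the direction is down.
Checking another pair — C3 → D2 — gives the same interval.

down a minor seventh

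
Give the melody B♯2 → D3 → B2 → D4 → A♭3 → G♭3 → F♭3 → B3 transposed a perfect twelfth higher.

F##4 A4 F#4 A5 Eb5 Db5 Cb5 F#5

A perfect twelfth up from B#2 gives F##4.
D3 up a perfect twelfth is A4.
A perfect twelfth up from B2 gives F#4.
D4 up a perfect twelfth is A5.
Ab3: a twelfth up reaches E, and 19 semitones makes it Eb5.
Gb3: a twelfth up reaches D, and 19 semitones makes it Db5.
A perfect twelfth up from Fb3 gives Cb5.
B3 up a perfect twelfth is F#5.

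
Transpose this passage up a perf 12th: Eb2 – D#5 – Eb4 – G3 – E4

Bb3 A#6 Bb5 D5 B5

Eb2 → Bb3
D#5 → A#6
Eb4 → Bb5
G3 → D5
E4 → B5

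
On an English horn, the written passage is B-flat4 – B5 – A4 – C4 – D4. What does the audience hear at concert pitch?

Eb4 E5 D4 F3 G3

The English horn sounds a perfect fifth below written, so transpose each written note down a perfect fifth.
Bb4 → Eb4
B5 → E5
A4 → D4
C4 → F3
D4 → G3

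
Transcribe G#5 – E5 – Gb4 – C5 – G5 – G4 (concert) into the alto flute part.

Written C4 sounds as G3 on the alto flute, so concert pitches are written a perfect fourth up.
G#5 gives C#6
E5 gives A5
Gb4 gives Cb5
C5 gives F5
G5 gives C6
G4 gives C5

C#6 A5 Cb5 F5 C6 C5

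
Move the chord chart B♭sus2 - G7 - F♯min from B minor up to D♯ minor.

B minor up to D♯ minor is a major third; each chord root moves by that interval while the quality stays the same.
B♭sus2: root B♭ up a major third → D, giving Dsus2.
G7: root G up a major third → B, giving B7.
F♯min: root F♯ up a major third → A#, giving A#min.

Dsus2 B7 A#min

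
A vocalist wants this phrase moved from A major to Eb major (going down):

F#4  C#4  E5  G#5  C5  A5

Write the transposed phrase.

C4 G3 Bb4 D5 Gb4 Eb5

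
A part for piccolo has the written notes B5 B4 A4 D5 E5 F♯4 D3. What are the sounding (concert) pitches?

B6 B5 A5 D6 E6 F#5 D4

The piccolo sounds a perfect octave above written, so transpose each written note up a perfect octave.
B5 gives B6
B4 gives B5
A4 gives A5
D5 gives D6
E5 gives E6
F#4 gives F#5
D3 gives D4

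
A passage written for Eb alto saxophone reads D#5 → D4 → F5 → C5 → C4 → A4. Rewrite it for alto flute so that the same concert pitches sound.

First find concert pitch: the Eb alto saxophone sounds a major sixth below written, so D#5 D4 F5 C5 C4 A4 sounds F#4 F3 Ab4 Eb4 Eb3 C4.
Then write for alto flute: it sounds a perfect fourth below written, so the part must be a perfect fourth above concert.
F#4 → B4
F3 → Bb3
Ab4 → Db5
Eb4 → Ab4
Eb3 → Ab3
C4 → F4

B4 Bb3 Db5 Ab4 Ab3 F4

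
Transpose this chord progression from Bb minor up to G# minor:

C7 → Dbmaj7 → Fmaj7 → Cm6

Bb minor up to G# minor is an augmented sixth; each chord root moves by that interval while the quality stays the same.
C7: root C up an augmented sixth → A#, giving A#7.
Dbmaj7: root Db up an augmented sixth → B, giving Bmaj7.
Fmaj7: root F up an augmented sixth → D#, giving D#maj7.
Cm6: root C up an augmented sixth → A#, giving A#m6.

A#7 Bmaj7 D#maj7 A#m6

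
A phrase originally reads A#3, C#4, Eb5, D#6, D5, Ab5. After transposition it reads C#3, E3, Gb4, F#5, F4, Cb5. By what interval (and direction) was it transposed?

down a major sixth

From A#3 to C#3 is 6 letter names — a sixth of some quality.
C#3 to A#3 is 9 semitones, which makes it a major sixth; the second version is lower, so the direction is down.
Checking another pair — Ab5 → Cb5 — gives the same interval.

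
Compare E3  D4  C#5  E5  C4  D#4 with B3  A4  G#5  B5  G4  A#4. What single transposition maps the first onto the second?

up a perfect fifth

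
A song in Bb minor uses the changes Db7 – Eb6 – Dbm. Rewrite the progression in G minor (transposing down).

Bb7 C6 Bbm

Bb minor down to G minor is a minor third; each chord root moves by that interval while the quality stays the same.
Db7: root Db down a minor third → Bb, giving Bb7.
Eb6: root Eb down a minor third → C, giving C6.
Dbm: root Db down a minor third → Bb, giving Bbm.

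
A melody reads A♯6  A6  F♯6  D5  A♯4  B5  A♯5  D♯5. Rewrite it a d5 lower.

D##6 D#6 B#5 G#4 D##4 E#5 D##5 G##4

A#6: a fifth down reaches D, and 6 semitones makes it D##6.
A6: a fifth down reaches D, and 6 semitones makes it D#6.
F#6: a fifth down reaches B, and 6 semitones makes it B#5.
D5: a fifth down reaches G, and 6 semitones makes it G#4.
A#4 down a diminished fifth is D##4.
B5: a fifth down reaches E, and 6 semitones makes it E#5.
A#5: a fifth down reaches D, and 6 semitones makes it D##5.
D#5: a fifth down reaches G, and 6 semitones makes it G##4.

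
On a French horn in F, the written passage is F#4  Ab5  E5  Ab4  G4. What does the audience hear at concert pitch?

The French horn in F sounds a perfect fifth below written, so transpose each written note down a perfect fifth.
F#4 to B3
Ab5 to Db5
E5 to A4
Ab4 to Db4
G4 to C4

B3 Db5 A4 Db4 C4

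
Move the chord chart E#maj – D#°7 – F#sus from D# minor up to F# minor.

G#maj F#°7 Asus

D# minor up to F# minor is a minor third; each chord root moves by that interval while the quality stays the same.
E#maj: root E# up a minor third → G#, giving G#maj.
D#°7: root D# up a minor third → F#, giving F#°7.
F#sus: root F# up a minor third → A, giving Asus.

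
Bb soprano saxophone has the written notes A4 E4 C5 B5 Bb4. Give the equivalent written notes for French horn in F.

First find concert pitch: the Bb soprano saxophone sounds a major second below written, so A4 E4 C5 B5 Bb4 sounds G4 D4 Bb4 A5 Ab4.
Then write for French horn in F: it sounds a perfect fifth below written, so the part must be a perfect fifth above concert.
G4 → D5
D4 → A4
Bb4 → F5
A5 → E6
Ab4 → Eb5

D5 A4 F5 E6 Eb5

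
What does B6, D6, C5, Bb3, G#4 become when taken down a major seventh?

B6 down a major seventh is C6.
D6 down a major seventh is Eb5.
C5: a seventh down reaches D, and 11 semitones makes it Db4.
Bb3: a seventh down reaches C, and 11 semitones makes it Cb3.
G#4: a seventh down reaches A, and 11 semitones makes it A3.

C6 Eb5 Db4 Cb3 A3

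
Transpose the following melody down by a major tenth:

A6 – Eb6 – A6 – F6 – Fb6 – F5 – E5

F5 Cb5 F5 Db5 Dbb5 Db4 C4

A6 becomes F5
Eb6 becomes Cb5
A6 becomes F5
F6 becomes Db5
Fb6 becomes Dbb5
F5 becomes Db4
E5 becomes C4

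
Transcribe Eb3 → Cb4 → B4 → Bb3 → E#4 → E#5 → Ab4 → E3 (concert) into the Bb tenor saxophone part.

The Bb tenor saxophone sounds a major ninth below written, so the written part must be a major ninth above concert — transpose each note up.
Eb3 becomes F4
Cb4 becomes Db5
B4 becomes C#6
Bb3 becomes C5
E#4 becomes F##5
E#5 becomes F##6
Ab4 becomes Bb5
E3 becomes F#4

F4 Db5 C#6 C5 F##5 F##6 Bb5 F#4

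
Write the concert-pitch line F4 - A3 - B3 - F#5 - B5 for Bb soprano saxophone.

G4 B3 C#4 G#5 C#6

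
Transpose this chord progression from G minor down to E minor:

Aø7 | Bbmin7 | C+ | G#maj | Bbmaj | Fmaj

G minor down to E minor is a minor third; each chord root moves by that interval while the quality stays the same.
Aø7: root A down a minor third → F#, giving F#ø7.
Bbmin7: root Bb down a minor third → G, giving Gmin7.
C+: root C down a minor third → A, giving A+.
G#maj: root G# down a minor third → E#, giving E#maj.
Bbmaj: root Bb down a minor third → G, giving Gmaj.
Fmaj: root F down a minor third → D, giving Dmaj.

F#ø7 Gmin7 A+ E#maj Gmaj Dmaj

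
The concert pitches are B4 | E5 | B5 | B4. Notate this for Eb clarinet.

G#4 C#5 G#5 G#4

Written C4 sounds as Eb4 on the Eb clarinet, so concert pitches are written a minor third down.
B4 -> G#4
E5 -> C#5
B5 -> G#5
B4 -> G#4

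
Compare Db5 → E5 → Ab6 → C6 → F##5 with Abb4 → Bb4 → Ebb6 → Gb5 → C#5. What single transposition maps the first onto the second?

From Db5 to Abb4 is 4 letter names — a fourth of some quality.
Abb4 to Db5 is 6 semitones, which makes it an augmented fourth; the second version is lower, so the direction is down.
Checking another pair — F##5 → C#5 — gives the same interval.

down an augmented fourth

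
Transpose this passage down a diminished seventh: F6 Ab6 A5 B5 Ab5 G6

G#5 B5 B#4 C##5 B4 A#5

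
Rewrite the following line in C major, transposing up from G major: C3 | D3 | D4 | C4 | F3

From G up to C is a perfect fourth; apply that to each pitch.
C3 -> F3
D3 -> G3
D4 -> G4
C4 -> F4
F3 -> Bb3

F3 G3 G4 F4 Bb3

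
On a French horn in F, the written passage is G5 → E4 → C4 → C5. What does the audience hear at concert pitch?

Written C4 on the French horn in F sounds as F3, a perfect fifth lower; apply that shift to every note.
G5 -> C5
E4 -> A3
C4 -> F3
C5 -> F4

C5 A3 F3 F4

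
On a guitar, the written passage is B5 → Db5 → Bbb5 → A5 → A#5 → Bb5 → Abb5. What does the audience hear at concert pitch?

Written C4 on the guitar sounds as C3, a perfect octave lower; apply that shift to every note.
B5 to B4
Db5 to Db4
Bbb5 to Bbb4
A5 to A4
A#5 to A#4
Bb5 to Bb4
Abb5 to Abb4

B4 Db4 Bbb4 A4 A#4 Bb4 Abb4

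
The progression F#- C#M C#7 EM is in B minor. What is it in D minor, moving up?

B minor up to D minor is a minor third; each chord root moves by that interval while the quality stays the same.
F#-: root F# up a minor third → A, giving A-.
C#M: root C# up a minor third → E, giving EM.
C#7: root C# up a minor third → E, giving E7.
EM: root E up a minor third → G, giving GM.

A- EM E7 GM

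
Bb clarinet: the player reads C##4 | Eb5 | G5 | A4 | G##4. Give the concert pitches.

B#3 Db5 F5 G4 F##4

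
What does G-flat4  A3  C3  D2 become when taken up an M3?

Gb4 up a major third is Bb4.
A3 up a major third is C#4.
C3 up a major third is E3.
A major third up from D2 gives F#2.

Bb4 C#4 E3 F#2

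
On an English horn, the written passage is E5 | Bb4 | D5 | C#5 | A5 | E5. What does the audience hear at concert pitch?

A4 Eb4 G4 F#4 D5 A4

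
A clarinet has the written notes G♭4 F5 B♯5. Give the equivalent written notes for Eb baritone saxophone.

First find concert pitch: the A clarinet sounds a minor third below written, so G♭4 F5 B♯5 sounds Eb4 D5 G##5.
Then write for Eb baritone saxophone: it sounds a major thirteenth below written, so the part must be a major thirteenth above concert.
Eb4 → C6
D5 → B6
G##5 → E##7

C6 B6 E##7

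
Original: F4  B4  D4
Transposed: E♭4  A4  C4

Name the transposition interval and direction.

down a major second

From F4 to Eb4 is 2 letter names — a second of some quality.
Eb4 to F4 is 2 semitones, which makes it a major second; the second version is lower, so the direction is down.
Checking another pair — D4 → C4 — gives the same interval.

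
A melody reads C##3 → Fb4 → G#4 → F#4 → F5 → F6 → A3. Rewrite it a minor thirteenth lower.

E##1 Ab2 B#2 A#2 A3 A4 C#2

A minor thirteenth down from C##3 gives E##1.
A minor thirteenth down from Fb4 gives Ab2.
A minor thirteenth down from G#4 gives B#2.
A minor thirteenth down from F#4 gives A#2.
F5 down a minor thirteenth is A3.
A minor thirteenth down from F6 gives A4.
A3: a thirteenth down reaches C, and 20 semitones makes it C#2.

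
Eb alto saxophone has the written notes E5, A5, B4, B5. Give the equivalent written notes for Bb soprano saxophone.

A4 D5 E4 E5

First find concert pitch: the Eb alto saxophone sounds a major sixth below written, so E5 A5 B4 B5 sounds G4 C5 D4 D5.
Then write for Bb soprano saxophone: it sounds a major second below written, so the part must be a major second above concert.
G4 → A4
C5 → D5
D4 → E4
D5 → E5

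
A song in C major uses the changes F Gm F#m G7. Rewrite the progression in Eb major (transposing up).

Ab Bbm Am Bb7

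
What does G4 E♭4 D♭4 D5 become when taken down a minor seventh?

G4 down a minor seventh is A3.
Eb4: a seventh down reaches F, and 10 semitones makes it F3.
Db4: a seventh down reaches E, and 10 semitones makes it Eb3.
D5 down a minor seventh is E4.

A3 F3 Eb3 E4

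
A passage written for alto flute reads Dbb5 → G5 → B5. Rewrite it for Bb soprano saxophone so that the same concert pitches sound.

Bbb4 E5 G#5

First find concert pitch: the alto flute sounds a perfect fourth below written, so Dbb5 G5 B5 sounds Abb4 D5 F#5.
Then write for Bb soprano saxophone: it sounds a major second below written, so the part must be a major second above concert.
Abb4 → Bbb4
D5 → E5
F#5 → G#5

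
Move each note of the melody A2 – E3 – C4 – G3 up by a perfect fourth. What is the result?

D3 A3 F4 C4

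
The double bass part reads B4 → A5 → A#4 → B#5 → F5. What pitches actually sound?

B3 A4 A#3 B#4 F4

Written C4 on the double bass sounds as C3, a perfect octave lower; apply that shift to every note.
B4 gives B3
A5 gives A4
A#4 gives A#3
B#5 gives B#4
F5 gives F4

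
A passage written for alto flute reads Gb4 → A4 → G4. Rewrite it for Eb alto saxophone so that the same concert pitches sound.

First find concert pitch: the alto flute sounds a perfect fourth below written, so Gb4 A4 G4 sounds Db4 E4 D4.
Then write for Eb alto saxophone: it sounds a major sixth below written, so the part must be a major sixth above concert.
Db4 → Bb4
E4 → C#5
D4 → B4

Bb4 C#5 B4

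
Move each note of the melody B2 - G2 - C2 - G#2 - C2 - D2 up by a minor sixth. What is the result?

G3 Eb3 Ab2 E3 Ab2 Bb2

B2 -> G3
G2 -> Eb3
C2 -> Ab2
G#2 -> E3
C2 -> Ab2
D2 -> Bb2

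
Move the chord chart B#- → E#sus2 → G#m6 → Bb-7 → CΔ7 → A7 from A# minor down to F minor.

G- Csus2 Ebm6 Gbb-7 AbbΔ7 Fb7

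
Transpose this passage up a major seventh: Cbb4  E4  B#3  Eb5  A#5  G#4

Bbb4 D#5 A##4 D6 G##6 F##5

Cbb4 gives Bbb4
E4 gives D#5
B#3 gives A##4
Eb5 gives D6
A#5 gives G##6
G#4 gives F##5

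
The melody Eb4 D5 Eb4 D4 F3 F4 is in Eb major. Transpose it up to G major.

G4 F#5 G4 F#4 A3 A4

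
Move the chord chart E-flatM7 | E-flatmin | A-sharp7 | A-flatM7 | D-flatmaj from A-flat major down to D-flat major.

A-flat major down to D-flat major is a perfect fifth; each chord root moves by that interval while the quality stays the same.
E-flatM7: root E-flat down a perfect fifth → Ab, giving AbM7.
E-flatmin: root E-flat down a perfect fifth → Ab, giving Abmin.
A-sharp7: root A-sharp down a perfect fifth → D#, giving D#7.
A-flatM7: root A-flat down a perfect fifth → Db, giving DbM7.
D-flatmaj: root D-flat down a perfect fifth → Gb, giving Gbmaj.

AbM7 Abmin D#7 DbM7 Gbmaj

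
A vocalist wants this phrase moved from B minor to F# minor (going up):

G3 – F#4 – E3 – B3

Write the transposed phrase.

D4 C#5 B3 F#4

B minor to F# minor up is a perfect fifth, so every note moves up by that interval.
G3 → D4
F#4 → C#5
E3 → B3
B3 → F#4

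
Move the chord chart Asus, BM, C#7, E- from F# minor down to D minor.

Fsus GM A7 C-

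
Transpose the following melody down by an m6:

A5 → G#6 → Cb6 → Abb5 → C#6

C#5 B#5 Eb5 Cb5 E#5

A minor sixth down from A5 gives C#5.
G#6 down a minor sixth is B#5.
Cb6: a sixth down reaches E, and 8 semitones makes it Eb5.
Abb5: a sixth down reaches C, and 8 semitones makes it Cb5.
A minor sixth down from C#6 gives E#5.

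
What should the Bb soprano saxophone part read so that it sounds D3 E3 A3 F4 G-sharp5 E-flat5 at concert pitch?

E3 F#3 B3 G4 A#5 F5

Written C4 sounds as Bb3 on the Bb soprano saxophone, so concert pitches are written a major second up.
D3 becomes E3
E3 becomes F#3
A3 becomes B3
F4 becomes G4
G#5 becomes A#5
Eb5 becomes F5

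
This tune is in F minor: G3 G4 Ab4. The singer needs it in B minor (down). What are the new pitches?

C#3 C#4 D4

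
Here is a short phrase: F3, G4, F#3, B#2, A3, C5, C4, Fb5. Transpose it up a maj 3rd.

A major third up from F3 gives A3.
A major third up from G4 gives B4.
A major third up from F#3 gives A#3.
B#2: a third up reaches D, and 4 semitones makes it D##3.
A3: a third up reaches C, and 4 semitones makes it C#4.
A major third up from C5 gives E5.
C4: a third up reaches E, and 4 semitones makes it E4.
Fb5 up a major third is Ab5.

A3 B4 A#3 D##3 C#4 E5 E4 Ab5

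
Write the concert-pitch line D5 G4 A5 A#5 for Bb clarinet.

Written C4 sounds as Bb3 on the Bb clarinet, so concert pitches are written a major second up.
D5 -> E5
G4 -> A4
A5 -> B5
A#5 -> B#5

E5 A4 B5 B#5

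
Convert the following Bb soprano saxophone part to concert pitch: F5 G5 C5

Written C4 on the Bb soprano saxophone sounds as Bb3, a major second lower; apply that shift to every note.
F5 → Eb5
G5 → F5
C5 → Bb4

Eb5 F5 Bb4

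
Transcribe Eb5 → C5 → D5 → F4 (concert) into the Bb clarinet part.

F5 D5 E5 G4

Written C4 sounds as Bb3 on the Bb clarinet, so concert pitches are written a major second up.
Eb5 to F5
C5 to D5
D5 to E5
F4 to G4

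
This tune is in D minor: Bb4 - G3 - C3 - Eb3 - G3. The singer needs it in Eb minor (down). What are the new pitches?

Cb4 Ab2 Db2 Fb2 Ab2

From D down to Eb is a major seventh; apply that to each pitch.
Bb4 → Cb4
G3 → Ab2
C3 → Db2
Eb3 → Fb2
G3 → Ab2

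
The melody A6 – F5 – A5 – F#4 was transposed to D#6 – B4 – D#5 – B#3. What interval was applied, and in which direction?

down a diminished fifth

Take the first pair: A6 → D#6. A to D spans 5 letter names, so the interval is some kind of fifth.
D#6 to A6 is 6 semitones, which makes it a diminished fifth; the second version is lower, so the direction is down.
Checking another pair — F#4 → B#3 — gives the same interval.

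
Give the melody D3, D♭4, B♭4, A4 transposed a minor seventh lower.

D3 -> E2
Db4 -> Eb3
Bb4 -> C4
A4 -> B3

E2 Eb3 C4 B3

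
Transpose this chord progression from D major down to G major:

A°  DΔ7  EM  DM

D° GΔ7 AM GM

D major down to G major is a perfect fifth; each chord root moves by that interval while the quality stays the same.
A°: root A down a perfect fifth → D, giving D°.
DΔ7: root D down a perfect fifth → G, giving GΔ7.
EM: root E down a perfect fifth → A, giving AM.
DM: root D down a perfect fifth → G, giving GM.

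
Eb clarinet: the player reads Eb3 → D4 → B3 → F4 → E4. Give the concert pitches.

Gb3 F4 D4 Ab4 G4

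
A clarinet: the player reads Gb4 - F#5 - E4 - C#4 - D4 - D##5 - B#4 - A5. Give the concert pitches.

Eb4 D#5 C#4 A#3 B3 B##4 G##4 F#5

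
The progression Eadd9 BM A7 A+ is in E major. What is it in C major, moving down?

Cadd9 GM F7 F+

E major down to C major is a major third; each chord root moves by that interval while the quality stays the same.
Eadd9: root E down a major third → C, giving Cadd9.
BM: root B down a major third → G, giving GM.
A7: root A down a major third → F, giving F7.
A+: root A down a major third → F, giving F+.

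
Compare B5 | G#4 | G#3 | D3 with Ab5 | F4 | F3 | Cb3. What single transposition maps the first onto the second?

Take the first pair: B5 → Ab5. B to A spans 2 letter names, so the interval is some kind of second.
Ab5 to B5 is 3 semitones, which makes it an augmented second; the second version is lower, so the direction is down.
Checking another pair — D3 → Cb3 — gives the same interval.

down an augmented second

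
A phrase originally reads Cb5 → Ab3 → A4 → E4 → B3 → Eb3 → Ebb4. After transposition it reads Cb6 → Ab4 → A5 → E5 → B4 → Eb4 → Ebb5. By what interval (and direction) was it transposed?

Take the first pair: Cb5 → Cb6. C to C spans 8 letter names, so the interval is some kind of octave.
Cb5 to Cb6 is 12 semitones, which makes it a perfect octave; the second version is higher, so the direction is up.
Checking another pair — Ebb4 → Ebb5 — gives the same interval.

up a perfect octave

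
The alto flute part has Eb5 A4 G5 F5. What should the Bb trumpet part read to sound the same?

First find concert pitch: the alto flute sounds a perfect fourth below written, so Eb5 A4 G5 F5 sounds Bb4 E4 D5 C5.
Then write for Bb trumpet: it sounds a major second below written, so the part must be a major second above concert.
Bb4 → C5
E4 → F#4
D5 → E5
C5 → D5

C5 F#4 E5 D5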